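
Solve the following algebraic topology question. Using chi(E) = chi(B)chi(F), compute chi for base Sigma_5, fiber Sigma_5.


For a fiber bundle F -> E -> B (with CW structure): chi(E) = chi(B) * chi(F).
chi(Sigma_5) = -8, chi(Sigma_5) = -8.
chi(E) = (-8) * (-8) = 64

64


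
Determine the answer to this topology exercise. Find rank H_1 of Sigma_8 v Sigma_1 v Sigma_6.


For a wedge X v Y: reduced H_k(X v Y) = H_k(X) + H_k(Y).
Each Sigma_g contributes b_1 = 2g.
b_1 = 16 + 2 + 12 = 30

30


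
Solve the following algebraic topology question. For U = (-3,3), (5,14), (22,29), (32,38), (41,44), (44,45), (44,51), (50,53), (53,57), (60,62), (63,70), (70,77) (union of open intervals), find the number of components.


Sort and merge overlapping open intervals.
Merged: (-3,3), (5,14), (22,29), (32,38), (41,44), (44,53), (53,57), (60,62), (63,70), (70,77).
Number of components = 10

10


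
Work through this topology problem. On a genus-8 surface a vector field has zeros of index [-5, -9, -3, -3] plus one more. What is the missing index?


Poincare-Hopf: sum of indices = chi(M).
chi(Sigma_8) = 2 - 2*8 = -14.
Sum of known indices = -20.
x = chi - (sum known) = -14 - (-20) = 6

6


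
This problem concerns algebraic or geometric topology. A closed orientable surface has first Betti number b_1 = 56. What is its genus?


For a closed orientable surface: b_1 = 2g.
56 = 2g
g = 56 / 2 = 28

28


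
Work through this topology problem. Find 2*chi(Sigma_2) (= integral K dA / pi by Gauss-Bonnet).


Gauss-Bonnet: integral K dA = 2*pi*chi(M).
chi(Sigma_2) = 2 - 2*2 = -2.
(integral K dA)/pi = 2*chi = 2*(-2) = -4

-4


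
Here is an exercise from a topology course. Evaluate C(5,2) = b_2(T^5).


By the Kunneth formula, b_k(T^n) = C(n,k).
b_2(T^5) = C(5,2).
C(5,2) = 5!/(2!*3!) = 10

10


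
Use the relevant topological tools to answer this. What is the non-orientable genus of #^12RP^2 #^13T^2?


Since a >= 1, the sum is non-orientable; each T^2 can be replaced by RP^2 # RP^2 (since T^2#RP^2 = 3RP^2).
Total crosscaps k = 12 + 2*13 = 38.
Check via chi: chi = 12*1 + 13*0 - (12+13-1)*2 = -36 = 2 - k = -36. Consistent.

38


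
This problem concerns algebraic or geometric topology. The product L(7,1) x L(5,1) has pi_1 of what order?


pi_1(X x Y) = pi_1(X) x pi_1(Y).
pi_1(L(7,1)) = Z/7, pi_1(L(5,1)) = Z/5.
|Z/7 x Z/5| = 7 * 5 = 35

35


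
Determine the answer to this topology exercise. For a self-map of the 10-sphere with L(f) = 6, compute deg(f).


L(f) = 1 + (-1)^10 deg(f) on S^10.
6 = 1 + (-1)^10 * deg(f)
(-1)^10 * deg(f) = 5
deg(f) = 5

5


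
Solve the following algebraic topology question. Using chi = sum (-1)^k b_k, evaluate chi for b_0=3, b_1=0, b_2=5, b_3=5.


chi = sum_k (-1)^k b_k.
= (3) + (0) + (5) + (-5)
= 3

3


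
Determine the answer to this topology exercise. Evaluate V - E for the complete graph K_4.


K_4: V = 4, E = C(4,2) = 6.
chi = V - E = 4 - 6 = -2

-2


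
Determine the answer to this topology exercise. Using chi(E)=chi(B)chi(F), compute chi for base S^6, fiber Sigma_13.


chi(S^6) = 2 (n even), chi(Sigma_13) = 2 - 2*13 = -24.
chi(E) = 2 * (-24) = -48

-48


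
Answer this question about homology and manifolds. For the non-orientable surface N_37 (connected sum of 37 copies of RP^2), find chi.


For a non-orientable closed surface with k crosscaps: chi = 2 - k.
Here k = 37.
chi = 2 - 37 = -35

-35


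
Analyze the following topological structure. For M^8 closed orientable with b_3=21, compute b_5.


Poincare duality for closed orientable n-manifolds: b_k = b_{n-k}.
Here n = 8, so b_5 = b_3 = 21

21


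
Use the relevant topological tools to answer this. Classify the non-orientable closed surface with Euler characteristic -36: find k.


chi = 2 - k for closed non-orientable surfaces with k crosscaps.
-36 = 2 - k
k = 2 - (-36) = 38

38


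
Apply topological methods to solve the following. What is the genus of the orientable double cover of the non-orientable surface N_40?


chi(N_40) = 2 - 40 = -38.
Double cover: chi(Sigma_g) = 2 * chi(N_40) = 2*(-38) = -76.
2 - 2g = -76, so g = (2 - (-76))/2 = 78/2 = 39

39


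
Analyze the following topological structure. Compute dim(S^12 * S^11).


Join of spheres: S^m * S^n = S^{m+n+1}.
dim = 12 + 11 + 1 = 24

24


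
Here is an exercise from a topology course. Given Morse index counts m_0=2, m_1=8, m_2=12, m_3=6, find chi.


Morse theory: chi(M) = sum_k (-1)^k m_k where m_k = #(index-k critical points).
= (2) + (-8) + (12) + (-6) = 0

0


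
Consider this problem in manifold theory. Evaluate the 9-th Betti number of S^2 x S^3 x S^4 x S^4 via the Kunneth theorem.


Each S^d has Poincare polynomial 1 + t^d.
The product S^2 x S^3 x S^4 x S^4 has Poincare polynomial prod(1+t^d_i).
Expanding: b_0=1, b_2=1, b_3=1, b_4=2, b_5=1, b_6=2, b_7=2, b_8=1, b_9=2, b_10=1, b_11=1, b_13=1.
b_9 = 2

2


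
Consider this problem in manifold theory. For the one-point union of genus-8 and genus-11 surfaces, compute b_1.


For a wedge: H_1(A v B) = H_1(A) + H_1(B).
b_1(Sigma_8) = 16, b_1(Sigma_11) = 22.
b_1 = 16 + 22 = 38

38


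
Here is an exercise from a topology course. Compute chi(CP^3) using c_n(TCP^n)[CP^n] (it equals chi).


For any closed oriented manifold, <e(TM),[M]> = chi(M).
chi(CP^3) = 3+1 = 4

4


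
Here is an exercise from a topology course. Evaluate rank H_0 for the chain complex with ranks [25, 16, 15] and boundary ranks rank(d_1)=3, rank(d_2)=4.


rank H_k = rank(ker d_k) - rank(im d_{k+1}).
rank(ker d_0) = rank(C_0) - rank(d_0) = 25 - 0 = 25.
rank(im d_{0+1}) = 3.
rank H_0 = 25 - 3 = 22

22


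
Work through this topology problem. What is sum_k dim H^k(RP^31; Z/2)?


H^k(RP^31; Z/2) = Z/2 for each 0 <= k <= 31.
Total dimension = 31 + 1 = 32

32


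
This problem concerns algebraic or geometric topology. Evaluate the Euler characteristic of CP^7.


CP^7 has one cell in each even dimension 0, 2, ..., 2*7 (7+1 cells total).
All cells are even-dimensional, so chi = number of cells.
chi = 7 + 1 = 8

8


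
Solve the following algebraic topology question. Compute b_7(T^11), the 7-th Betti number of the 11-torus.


By the Kunneth formula, b_k(T^n) = C(n,k).
b_7(T^11) = C(11,7).
C(11,7) = 11!/(7!*4!) = 330

330


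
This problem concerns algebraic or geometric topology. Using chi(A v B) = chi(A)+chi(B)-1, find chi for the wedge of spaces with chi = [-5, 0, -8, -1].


chi(A v B) = chi(A) + chi(B) - 1 (one point identified).
For 4 spaces: chi = (sum chi_i) - (4 - 1).
sum = -14; chi = -14 - 3 = -17

-17


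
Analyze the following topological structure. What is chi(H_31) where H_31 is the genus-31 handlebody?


A genus-g handlebody deformation retracts to a wedge of g circles.
chi(vee_g S^1) = 1 - g.
chi(H_31) = 1 - 31 = -30

-30


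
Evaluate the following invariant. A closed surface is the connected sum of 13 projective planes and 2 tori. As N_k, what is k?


Since a >= 1, the sum is non-orientable; each T^2 can be replaced by RP^2 # RP^2 (since T^2#RP^2 = 3RP^2).
Total crosscaps k = 13 + 2*2 = 17.
Check via chi: chi = 13*1 + 2*0 - (13+2-1)*2 = -15 = 2 - k = -15. Consistent.

17


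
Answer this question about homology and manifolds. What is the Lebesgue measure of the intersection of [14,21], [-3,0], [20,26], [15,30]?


Intersection = [max(a_i), min(b_i)] = [20, 0].
Since 20 > 0, the intersection is empty.
Length = 0

0


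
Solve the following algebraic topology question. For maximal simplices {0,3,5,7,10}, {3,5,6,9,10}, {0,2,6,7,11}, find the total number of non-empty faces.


Each maximal simplex on m vertices has 2^m - 1 nonempty faces.
Take the union (dedupe shared faces).
Total distinct faces = 82

82


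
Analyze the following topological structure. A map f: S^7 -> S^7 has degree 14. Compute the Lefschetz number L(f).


On S^7: L(f) = tr(f_0*) + (-1)^7 tr(f_7*) = 1 + (-1)^7 * deg(f).
L(f) = 1 + (-1)^7 * 14 = 1 + -14 = -13

-13


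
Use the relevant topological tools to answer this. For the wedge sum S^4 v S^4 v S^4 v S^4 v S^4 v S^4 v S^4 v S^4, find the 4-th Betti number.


For a wedge of spheres, H_k (k>0) is free on one generator per sphere of dimension k.
Spheres of dimension 4: count = 8.
b_4 = 8

8


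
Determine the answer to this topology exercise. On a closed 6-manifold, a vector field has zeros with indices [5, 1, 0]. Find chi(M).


Poincare-Hopf: chi(M) = sum of indices of zeros.
chi = (5) + (1) + (0) = 6

6


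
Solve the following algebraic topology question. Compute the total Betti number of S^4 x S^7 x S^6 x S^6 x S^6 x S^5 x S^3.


Total Betti number is multiplicative under products.
Each S^d (d>=1) has total Betti number 2.
There are 7 sphere factors.
Total = 2^7 = 128

128


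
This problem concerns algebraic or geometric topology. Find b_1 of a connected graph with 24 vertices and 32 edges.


For a connected graph: rank(pi_1) = b_1 = E - V + 1 = 1 - chi.
chi = V - E = 24 - 32 = -8.
rank = 1 - (-8) = 32 - 24 + 1 = 9

9


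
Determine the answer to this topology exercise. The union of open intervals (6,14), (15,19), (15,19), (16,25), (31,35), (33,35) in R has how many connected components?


Sort and merge overlapping open intervals.
Merged: (6,14), (15,25), (31,35).
Number of components = 3

3


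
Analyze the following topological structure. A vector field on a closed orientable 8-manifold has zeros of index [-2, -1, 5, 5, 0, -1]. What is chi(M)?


Poincare-Hopf: chi(M) = sum of indices of zeros.
chi = (-2) + (-1) + (5) + (5) + (0) + (-1) = 6

6


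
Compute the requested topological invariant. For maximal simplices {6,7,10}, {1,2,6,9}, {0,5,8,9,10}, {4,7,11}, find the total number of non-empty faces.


Each maximal simplex on m vertices has 2^m - 1 nonempty faces.
Take the union (dedupe shared faces).
Total distinct faces = 56

56


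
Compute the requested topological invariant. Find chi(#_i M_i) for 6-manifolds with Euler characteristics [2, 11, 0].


For n-manifolds: chi(A#B) = chi(A) + chi(B) - chi(S^6).
chi(S^6) = 1 + (-1)^6 = 2.
chi(#) = (sum chi_i) - (3-1)*chi(S^6) = 13 - 2*2 = 9

9


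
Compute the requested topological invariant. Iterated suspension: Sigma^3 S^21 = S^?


Each suspension raises dimension by 1: Sigma S^n = S^{n+1}.
Sigma^3 S^21 = S^{21+3} = S^24

24


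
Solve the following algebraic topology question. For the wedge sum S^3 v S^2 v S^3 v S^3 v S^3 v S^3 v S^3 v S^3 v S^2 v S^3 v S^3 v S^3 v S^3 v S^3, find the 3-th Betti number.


For a wedge of spheres, H_k (k>0) is free on one generator per sphere of dimension k.
Spheres of dimension 3: count = 12.
b_3 = 12

12


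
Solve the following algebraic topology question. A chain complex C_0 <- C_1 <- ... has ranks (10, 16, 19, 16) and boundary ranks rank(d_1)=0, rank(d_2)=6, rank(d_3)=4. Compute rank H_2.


rank H_k = rank(ker d_k) - rank(im d_{k+1}).
rank(ker d_2) = rank(C_2) - rank(d_2) = 19 - 6 = 13.
rank(im d_{2+1}) = 4.
rank H_2 = 13 - 4 = 9

9


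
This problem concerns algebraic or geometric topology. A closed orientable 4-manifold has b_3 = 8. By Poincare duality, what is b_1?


Poincare duality for closed orientable n-manifolds: b_k = b_{n-k}.
Here n = 4, so b_1 = b_3 = 8

8


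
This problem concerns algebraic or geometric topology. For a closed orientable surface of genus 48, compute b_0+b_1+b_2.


For Sigma_48: b_0 = 1, b_1 = 2g = 96, b_2 = 1.
Total = 1 + 96 + 1 = 98

98


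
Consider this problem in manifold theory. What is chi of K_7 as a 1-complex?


K_7: V = 7, E = C(7,2) = 21.
chi = V - E = 7 - 21 = -14

-14


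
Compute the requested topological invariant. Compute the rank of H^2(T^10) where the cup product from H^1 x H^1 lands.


Cup product: H^p x H^q -> H^{p+q}; here p+q = 1+1 = 2.
rank H^k(T^n) = C(n,k).
C(10,2) = 45

45


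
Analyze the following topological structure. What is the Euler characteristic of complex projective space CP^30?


CP^30 has one cell in each even dimension 0, 2, ..., 2*30 (30+1 cells total).
All cells are even-dimensional, so chi = number of cells.
chi = 30 + 1 = 31

31


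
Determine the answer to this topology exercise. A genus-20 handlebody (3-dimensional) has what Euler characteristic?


A genus-g handlebody deformation retracts to a wedge of g circles.
chi(vee_g S^1) = 1 - g.
chi(H_20) = 1 - 20 = -19

-19


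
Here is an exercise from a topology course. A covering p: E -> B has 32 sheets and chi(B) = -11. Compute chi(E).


For a finite covering: chi(E) = (number of sheets) * chi(B).
chi(E) = 32 * (-11) = -352

-352


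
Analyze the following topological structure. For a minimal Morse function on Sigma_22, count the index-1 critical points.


A perfect Morse function has m_k = b_k.
For Sigma_22: b_0=1, b_1=2g=44, b_2=1.
Saddles m_1 = 2g = 44

44


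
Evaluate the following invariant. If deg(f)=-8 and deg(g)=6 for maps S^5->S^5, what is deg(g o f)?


Degree is multiplicative under composition: deg(g o f) = deg(g) * deg(f).
= 6 * -8 = -48

-48


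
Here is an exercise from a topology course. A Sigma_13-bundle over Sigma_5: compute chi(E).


For a fiber bundle F -> E -> B (with CW structure): chi(E) = chi(B) * chi(F).
chi(Sigma_5) = -8, chi(Sigma_13) = -24.
chi(E) = (-8) * (-24) = 192

192


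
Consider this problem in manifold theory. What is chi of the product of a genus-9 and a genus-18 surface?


chi(Sigma_9) = 2 - 2*9 = -16
chi(Sigma_18) = 2 - 2*18 = -34
chi(product) = (-16) * (-34) = 544

544


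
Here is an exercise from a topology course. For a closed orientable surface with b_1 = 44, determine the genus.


For a closed orientable surface: b_1 = 2g.
44 = 2g
g = 44 / 2 = 22

22


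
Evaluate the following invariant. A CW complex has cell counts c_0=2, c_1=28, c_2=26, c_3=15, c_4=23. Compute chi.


chi = sum_k (-1)^k c_k.
= (-1)^0*2 + (-1)^1*28 + (-1)^2*26 + (-1)^3*15 + (-1)^4*23
= (2) + (-28) + (26) + (-15) + (23)
= 8

8


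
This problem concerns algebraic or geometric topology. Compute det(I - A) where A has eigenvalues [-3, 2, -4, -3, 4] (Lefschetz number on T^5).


For a torus self-map: L(f) = det(I - A) where A acts on H_1.
L(f) = (1--3) * (1-2) * (1--4) * (1--3) * (1-4) = 4 * -1 * 5 * 4 * -3 = 240

240


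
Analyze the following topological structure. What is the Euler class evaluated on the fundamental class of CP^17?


For any closed oriented manifold, <e(TM),[M]> = chi(M).
chi(CP^17) = 17+1 = 18

18


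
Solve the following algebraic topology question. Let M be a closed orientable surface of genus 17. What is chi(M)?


For a closed orientable surface of genus g: chi = 2 - 2g.
Here g = 17.
chi = 2 - 2*17 = 2 - 34 = -32

-32


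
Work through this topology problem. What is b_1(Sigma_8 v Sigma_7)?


For a wedge: H_1(A v B) = H_1(A) + H_1(B).
b_1(Sigma_8) = 16, b_1(Sigma_7) = 14.
b_1 = 16 + 14 = 30

30


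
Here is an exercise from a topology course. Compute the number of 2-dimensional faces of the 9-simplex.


Delta^9 has 9+1 vertices. A 2-face is a choice of 2+1 vertices.
f_2 = C(9+1, 2+1) = C(10,3) = 120

120


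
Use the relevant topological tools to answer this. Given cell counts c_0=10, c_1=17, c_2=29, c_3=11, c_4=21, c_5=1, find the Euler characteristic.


chi = sum_k (-1)^k c_k.
= (-1)^0*10 + (-1)^1*17 + (-1)^2*29 + (-1)^3*11 + (-1)^4*21 + (-1)^5*1
= (10) + (-17) + (29) + (-11) + (21) + (-1)
= 31

31


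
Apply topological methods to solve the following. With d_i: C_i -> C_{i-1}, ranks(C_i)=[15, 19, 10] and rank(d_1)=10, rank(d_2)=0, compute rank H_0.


rank H_k = rank(ker d_k) - rank(im d_{k+1}).
rank(ker d_0) = rank(C_0) - rank(d_0) = 15 - 0 = 15.
rank(im d_{0+1}) = 10.
rank H_0 = 15 - 10 = 5

5


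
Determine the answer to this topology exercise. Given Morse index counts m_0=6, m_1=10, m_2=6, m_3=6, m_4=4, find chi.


Morse theory: chi(M) = sum_k (-1)^k m_k where m_k = #(index-k critical points).
= (6) + (-10) + (6) + (-6) + (4) = 0

0


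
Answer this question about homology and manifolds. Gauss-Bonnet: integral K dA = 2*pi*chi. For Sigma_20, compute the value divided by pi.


Gauss-Bonnet: integral K dA = 2*pi*chi(M).
chi(Sigma_20) = 2 - 2*20 = -38.
(integral K dA)/pi = 2*chi = 2*(-38) = -76

-76


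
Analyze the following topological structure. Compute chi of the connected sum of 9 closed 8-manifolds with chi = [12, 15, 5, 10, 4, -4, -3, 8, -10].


For n-manifolds: chi(A#B) = chi(A) + chi(B) - chi(S^8).
chi(S^8) = 1 + (-1)^8 = 2.
chi(#) = (sum chi_i) - (9-1)*chi(S^8) = 37 - 8*2 = 21

21


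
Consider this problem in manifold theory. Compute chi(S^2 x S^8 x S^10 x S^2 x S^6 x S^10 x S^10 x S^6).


chi is multiplicative: chi(X x Y) = chi(X) chi(Y).
Each even-dim sphere has chi = 2. There are 8 factors.
chi = 2^8 = 256

256


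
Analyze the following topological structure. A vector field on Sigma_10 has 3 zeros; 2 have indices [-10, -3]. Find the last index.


Poincare-Hopf: sum of indices = chi(M).
chi(Sigma_10) = 2 - 2*10 = -18.
Sum of known indices = -13.
x = chi - (sum known) = -18 - (-13) = -5

-5


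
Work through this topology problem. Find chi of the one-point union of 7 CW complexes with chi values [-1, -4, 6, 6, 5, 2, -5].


chi(A v B) = chi(A) + chi(B) - 1 (one point identified).
For 7 spaces: chi = (sum chi_i) - (7 - 1).
sum = 9; chi = 9 - 6 = 3

3


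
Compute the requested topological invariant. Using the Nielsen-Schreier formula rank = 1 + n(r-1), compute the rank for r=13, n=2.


Nielsen-Schreier: an index-n subgroup of F_r is free of rank 1 + n(r-1).
Equivalently: chi(cover) = n*chi(base); chi(vee_r S^1) = 1 - 13 = -12.
chi(E) = 2*(-12) = -24; rank = 1 - chi(E) = 1 - (-24) = 25.
rank = 1 + 2*(13-1) = 1 + 24 = 25

25


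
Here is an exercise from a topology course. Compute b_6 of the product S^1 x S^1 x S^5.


Each S^d has Poincare polynomial 1 + t^d.
The product S^1 x S^1 x S^5 has Poincare polynomial prod(1+t^d_i).
Expanding: b_0=1, b_1=2, b_2=1, b_5=1, b_6=2, b_7=1.
b_6 = 2

2


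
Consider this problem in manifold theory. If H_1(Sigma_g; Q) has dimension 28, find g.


For a closed orientable surface: b_1 = 2g.
28 = 2g
g = 28 / 2 = 14

14


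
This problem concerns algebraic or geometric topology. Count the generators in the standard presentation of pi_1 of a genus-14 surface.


Standard presentation: pi_1(Sigma_g) = <a_1,b_1,...,a_g,b_g | [a_1,b_1]...[a_g,b_g] = 1>.
Number of generators = 2g = 2*14 = 28

28


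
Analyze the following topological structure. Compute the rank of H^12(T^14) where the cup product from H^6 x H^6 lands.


Cup product: H^p x H^q -> H^{p+q}; here p+q = 6+6 = 12.
rank H^k(T^n) = C(n,k).
C(14,12) = 91

91


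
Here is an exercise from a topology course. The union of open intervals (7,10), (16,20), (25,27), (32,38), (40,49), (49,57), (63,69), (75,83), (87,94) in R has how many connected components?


Sort and merge overlapping open intervals.
Merged: (7,10), (16,20), (25,27), (32,38), (40,49), (49,57), (63,69), (75,83), (87,94).
Number of components = 9

9


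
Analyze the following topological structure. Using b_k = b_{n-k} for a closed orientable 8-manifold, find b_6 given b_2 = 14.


Poincare duality for closed orientable n-manifolds: b_k = b_{n-k}.
Here n = 8, so b_6 = b_2 = 14

14


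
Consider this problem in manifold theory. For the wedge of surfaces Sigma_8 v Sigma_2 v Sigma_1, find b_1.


For a wedge X v Y: reduced H_k(X v Y) = H_k(X) + H_k(Y).
Each Sigma_g contributes b_1 = 2g.
b_1 = 16 + 4 + 2 = 22

22


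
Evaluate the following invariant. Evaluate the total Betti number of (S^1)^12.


b_k(T^12) = C(12,k), so the sum over k is sum_k C(12,k) = 2^12.
Total = 2^12 = 4096

4096


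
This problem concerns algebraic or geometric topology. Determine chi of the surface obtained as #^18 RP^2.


For a non-orientable closed surface with k crosscaps: chi = 2 - k.
Here k = 18.
chi = 2 - 18 = -16

-16


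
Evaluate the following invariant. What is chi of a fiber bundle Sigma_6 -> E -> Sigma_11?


For a fiber bundle F -> E -> B (with CW structure): chi(E) = chi(B) * chi(F).
chi(Sigma_11) = -20, chi(Sigma_6) = -10.
chi(E) = (-20) * (-10) = 200

200


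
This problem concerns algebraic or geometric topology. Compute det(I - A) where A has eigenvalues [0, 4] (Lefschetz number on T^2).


For a torus self-map: L(f) = det(I - A) where A acts on H_1.
L(f) = (1-0) * (1-4) = 1 * -3 = -3

-3


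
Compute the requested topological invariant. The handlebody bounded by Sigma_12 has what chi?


A genus-g handlebody deformation retracts to a wedge of g circles.
chi(vee_g S^1) = 1 - g.
chi(H_12) = 1 - 12 = -11

-11


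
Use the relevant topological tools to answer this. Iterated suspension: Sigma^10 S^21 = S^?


Each suspension raises dimension by 1: Sigma S^n = S^{n+1}.
Sigma^10 S^21 = S^{21+10} = S^31

31


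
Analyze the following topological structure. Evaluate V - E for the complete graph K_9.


K_9: V = 9, E = C(9,2) = 36.
chi = V - E = 9 - 36 = -27

-27


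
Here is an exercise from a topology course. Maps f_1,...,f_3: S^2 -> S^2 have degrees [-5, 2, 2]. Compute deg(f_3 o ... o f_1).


Degree is multiplicative: deg(composition) = product of degrees.
= (-5) * (2) * (2) = -20

-20


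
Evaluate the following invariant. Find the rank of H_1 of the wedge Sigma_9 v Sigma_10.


For a wedge: H_1(A v B) = H_1(A) + H_1(B).
b_1(Sigma_9) = 18, b_1(Sigma_10) = 20.
b_1 = 18 + 20 = 38

38


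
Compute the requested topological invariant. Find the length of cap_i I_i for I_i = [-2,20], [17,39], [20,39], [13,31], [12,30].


Intersection = [max(a_i), min(b_i)] = [20, 20].
Length = 20 - 20 = 0

0


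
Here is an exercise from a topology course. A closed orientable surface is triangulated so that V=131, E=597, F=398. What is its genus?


chi = V - E + F = 131 - 597 + 398 = -68
For orientable closed surface: chi = 2 - 2g, so g = (2 - chi)/2.
g = (2 - (-68)) / 2 = 70 / 2 = 35

35


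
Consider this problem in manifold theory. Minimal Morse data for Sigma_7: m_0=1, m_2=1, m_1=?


A perfect Morse function has m_k = b_k.
For Sigma_7: b_0=1, b_1=2g=14, b_2=1.
Saddles m_1 = 2g = 14

14


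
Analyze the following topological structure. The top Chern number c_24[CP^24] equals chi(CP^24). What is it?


For any closed oriented manifold, <e(TM),[M]> = chi(M).
chi(CP^24) = 24+1 = 25

25


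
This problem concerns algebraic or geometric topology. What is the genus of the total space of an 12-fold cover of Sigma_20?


For an n-sheeted cover: chi(E) = n * chi(B).
chi(Sigma_20) = 2 - 2*20 = -38.
chi(E) = 12 * (-38) = -456.
genus(E) = (2 - chi(E))/2 = (2 - (-456))/2 = 458/2 = 229

229


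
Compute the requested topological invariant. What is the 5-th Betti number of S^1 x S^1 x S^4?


Each S^d has Poincare polynomial 1 + t^d.
The product S^1 x S^1 x S^4 has Poincare polynomial prod(1+t^d_i).
Expanding: b_0=1, b_1=2, b_2=1, b_4=1, b_5=2, b_6=1.
b_5 = 2

2


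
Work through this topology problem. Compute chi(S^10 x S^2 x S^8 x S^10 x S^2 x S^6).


chi is multiplicative: chi(X x Y) = chi(X) chi(Y).
Each even-dim sphere has chi = 2. There are 6 factors.
chi = 2^6 = 64

64


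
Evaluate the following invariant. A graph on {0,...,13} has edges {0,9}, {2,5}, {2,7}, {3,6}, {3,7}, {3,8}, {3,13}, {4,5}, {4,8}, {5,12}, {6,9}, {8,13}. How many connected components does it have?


Run DFS/union-find over 14 vertices.
V = 14, E = 12.
Number of components = 4

4


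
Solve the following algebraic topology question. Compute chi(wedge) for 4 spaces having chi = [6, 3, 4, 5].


chi(A v B) = chi(A) + chi(B) - 1 (one point identified).
For 4 spaces: chi = (sum chi_i) - (4 - 1).
sum = 18; chi = 18 - 3 = 15

15


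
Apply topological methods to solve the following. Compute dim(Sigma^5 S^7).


Each suspension raises dimension by 1: Sigma S^n = S^{n+1}.
Sigma^5 S^7 = S^{7+5} = S^12

12


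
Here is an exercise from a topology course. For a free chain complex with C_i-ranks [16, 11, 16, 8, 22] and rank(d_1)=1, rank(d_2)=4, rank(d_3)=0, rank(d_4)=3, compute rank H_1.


rank H_k = rank(ker d_k) - rank(im d_{k+1}).
rank(ker d_1) = rank(C_1) - rank(d_1) = 11 - 1 = 10.
rank(im d_{1+1}) = 4.
rank H_1 = 10 - 4 = 6

6


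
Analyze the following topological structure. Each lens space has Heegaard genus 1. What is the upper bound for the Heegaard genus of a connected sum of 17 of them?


Heegaard genus satisfies g(A#B) <= g(A) + g(B).
Each lens space has g = 1.
Upper bound: 17 * 1 = 17

17


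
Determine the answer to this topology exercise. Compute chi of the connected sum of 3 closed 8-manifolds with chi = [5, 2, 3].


For n-manifolds: chi(A#B) = chi(A) + chi(B) - chi(S^8).
chi(S^8) = 1 + (-1)^8 = 2.
chi(#) = (sum chi_i) - (3-1)*chi(S^8) = 10 - 2*2 = 6

6


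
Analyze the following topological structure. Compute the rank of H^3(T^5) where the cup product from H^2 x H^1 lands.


Cup product: H^p x H^q -> H^{p+q}; here p+q = 2+1 = 3.
rank H^k(T^n) = C(n,k).
C(5,3) = 10

10


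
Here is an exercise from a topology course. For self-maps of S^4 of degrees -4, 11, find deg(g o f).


Degree is multiplicative under composition: deg(g o f) = deg(g) * deg(f).
= 11 * -4 = -44

-44


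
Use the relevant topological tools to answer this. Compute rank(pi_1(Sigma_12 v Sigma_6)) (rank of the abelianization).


For a wedge: H_1(A v B) = H_1(A) + H_1(B).
b_1(Sigma_12) = 24, b_1(Sigma_6) = 12.
b_1 = 24 + 12 = 36

36


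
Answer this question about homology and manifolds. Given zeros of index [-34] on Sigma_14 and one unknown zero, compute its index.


Poincare-Hopf: sum of indices = chi(M).
chi(Sigma_14) = 2 - 2*14 = -26.
Sum of known indices = -34.
x = chi - (sum known) = -26 - (-34) = 8

8


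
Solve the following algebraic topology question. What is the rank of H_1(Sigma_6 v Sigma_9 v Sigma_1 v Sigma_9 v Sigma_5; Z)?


For a wedge X v Y: reduced H_k(X v Y) = H_k(X) + H_k(Y).
Each Sigma_g contributes b_1 = 2g.
b_1 = 12 + 18 + 2 + 18 + 10 = 60

60


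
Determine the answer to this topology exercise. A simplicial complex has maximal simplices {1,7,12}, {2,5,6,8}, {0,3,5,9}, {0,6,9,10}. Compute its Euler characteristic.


Enumerate all faces; f-vector: f_0=11, f_1=20, f_2=13, f_3=3.
chi = sum (-1)^k f_k = 1

1


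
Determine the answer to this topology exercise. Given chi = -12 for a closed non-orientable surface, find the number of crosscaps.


chi = 2 - k for closed non-orientable surfaces with k crosscaps.
-12 = 2 - k
k = 2 - (-12) = 14

14


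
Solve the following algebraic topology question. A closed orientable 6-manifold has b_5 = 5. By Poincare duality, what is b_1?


Poincare duality for closed orientable n-manifolds: b_k = b_{n-k}.
Here n = 6, so b_1 = b_5 = 5

5


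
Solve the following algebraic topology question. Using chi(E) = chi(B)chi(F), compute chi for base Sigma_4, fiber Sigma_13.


For a fiber bundle F -> E -> B (with CW structure): chi(E) = chi(B) * chi(F).
chi(Sigma_4) = -6, chi(Sigma_13) = -24.
chi(E) = (-6) * (-24) = 144

144


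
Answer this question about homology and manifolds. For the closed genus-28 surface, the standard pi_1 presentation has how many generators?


Standard presentation: pi_1(Sigma_g) = <a_1,b_1,...,a_g,b_g | [a_1,b_1]...[a_g,b_g] = 1>.
Number of generators = 2g = 2*28 = 56

56


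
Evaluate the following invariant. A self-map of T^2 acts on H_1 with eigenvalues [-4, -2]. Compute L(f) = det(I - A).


For a torus self-map: L(f) = det(I - A) where A acts on H_1.
L(f) = (1--4) * (1--2) = 5 * 3 = 15

15


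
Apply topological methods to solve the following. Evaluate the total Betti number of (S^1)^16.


b_k(T^16) = C(16,k), so the sum over k is sum_k C(16,k) = 2^16.
Total = 2^16 = 65536

65536


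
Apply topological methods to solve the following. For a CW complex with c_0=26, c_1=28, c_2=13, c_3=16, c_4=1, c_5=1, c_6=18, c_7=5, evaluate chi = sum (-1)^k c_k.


chi = sum_k (-1)^k c_k.
= (-1)^0*26 + (-1)^1*28 + (-1)^2*13 + (-1)^3*16 + (-1)^4*1 + (-1)^5*1 + (-1)^6*18 + (-1)^7*5
= (26) + (-28) + (13) + (-16) + (1) + (-1) + (18) + (-5)
= 8

8


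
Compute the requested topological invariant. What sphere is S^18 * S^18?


Join of spheres: S^m * S^n = S^{m+n+1}.
dim = 18 + 18 + 1 = 37

37


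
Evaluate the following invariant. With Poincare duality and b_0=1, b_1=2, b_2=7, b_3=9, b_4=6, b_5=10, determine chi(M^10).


By Poincare duality b_k = b_{10-k}, so full Betti numbers: b_0=1, b_1=2, b_2=7, b_3=9, b_4=6, b_5=10, b_6=6, b_7=9, b_8=7, b_9=2, b_10=1.
chi = sum (-1)^k b_k = -4

-4


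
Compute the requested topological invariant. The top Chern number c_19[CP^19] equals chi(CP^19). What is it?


For any closed oriented manifold, <e(TM),[M]> = chi(M).
chi(CP^19) = 19+1 = 20

20


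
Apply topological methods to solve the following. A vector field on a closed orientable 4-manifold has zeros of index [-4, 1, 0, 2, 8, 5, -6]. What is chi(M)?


Poincare-Hopf: chi(M) = sum of indices of zeros.
chi = (-4) + (1) + (0) + (2) + (8) + (5) + (-6) = 6

6


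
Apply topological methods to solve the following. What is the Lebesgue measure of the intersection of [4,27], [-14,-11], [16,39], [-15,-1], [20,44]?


Intersection = [max(a_i), min(b_i)] = [20, -11].
Since 20 > -11, the intersection is empty.
Length = 0

0


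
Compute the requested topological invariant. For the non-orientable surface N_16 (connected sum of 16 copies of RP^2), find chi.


For a non-orientable closed surface with k crosscaps: chi = 2 - k.
Here k = 16.
chi = 2 - 16 = -14

-14


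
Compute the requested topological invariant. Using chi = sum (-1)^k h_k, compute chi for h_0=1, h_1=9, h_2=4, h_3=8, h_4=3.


Handles of index k contribute (-1)^k to chi (same as CW cells).
chi = (1) + (-9) + (4) + (-8) + (3) = -9

-9


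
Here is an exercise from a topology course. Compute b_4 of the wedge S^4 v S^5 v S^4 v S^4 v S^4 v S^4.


For a wedge of spheres, H_k (k>0) is free on one generator per sphere of dimension k.
Spheres of dimension 4: count = 5.
b_4 = 5

5


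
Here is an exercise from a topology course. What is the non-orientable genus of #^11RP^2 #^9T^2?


Since a >= 1, the sum is non-orientable; each T^2 can be replaced by RP^2 # RP^2 (since T^2#RP^2 = 3RP^2).
Total crosscaps k = 11 + 2*9 = 29.
Check via chi: chi = 11*1 + 9*0 - (11+9-1)*2 = -27 = 2 - k = -27. Consistent.

29


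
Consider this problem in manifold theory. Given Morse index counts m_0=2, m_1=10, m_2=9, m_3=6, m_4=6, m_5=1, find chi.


Morse theory: chi(M) = sum_k (-1)^k m_k where m_k = #(index-k critical points).
= (2) + (-10) + (9) + (-6) + (6) + (-1) = 0

0


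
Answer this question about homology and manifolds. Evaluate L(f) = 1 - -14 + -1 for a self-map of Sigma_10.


L(f) = tr(f_0*) - tr(f_1*) + tr(f_2*).
= 1 - (-14) + (-1)
= 14

14


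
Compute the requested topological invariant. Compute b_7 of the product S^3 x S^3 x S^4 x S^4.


Each S^d has Poincare polynomial 1 + t^d.
The product S^3 x S^3 x S^4 x S^4 has Poincare polynomial prod(1+t^d_i).
Expanding: b_0=1, b_3=2, b_4=2, b_6=1, b_7=4, b_8=1, b_10=2, b_11=2, b_14=1.
b_7 = 4

4


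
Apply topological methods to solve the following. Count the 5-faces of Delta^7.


Delta^7 has 7+1 vertices. A 5-face is a choice of 5+1 vertices.
f_5 = C(7+1, 5+1) = C(8,6) = 28

28


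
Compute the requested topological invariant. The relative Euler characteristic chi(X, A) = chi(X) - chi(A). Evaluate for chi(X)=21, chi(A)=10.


Relative Euler characteristic: chi(X, A) = chi(X) - chi(A).
= 21 - (10) = 11

11


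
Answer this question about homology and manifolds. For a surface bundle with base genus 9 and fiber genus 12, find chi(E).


For a fiber bundle F -> E -> B (with CW structure): chi(E) = chi(B) * chi(F).
chi(Sigma_9) = -16, chi(Sigma_12) = -22.
chi(E) = (-16) * (-22) = 352

352


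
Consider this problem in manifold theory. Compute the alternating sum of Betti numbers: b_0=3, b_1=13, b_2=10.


chi = sum_k (-1)^k b_k.
= (3) + (-13) + (10)
= 0

0


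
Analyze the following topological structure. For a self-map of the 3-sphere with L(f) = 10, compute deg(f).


L(f) = 1 + (-1)^3 deg(f) on S^3.
10 = 1 + (-1)^3 * deg(f)
(-1)^3 * deg(f) = 9
deg(f) = -9

-9


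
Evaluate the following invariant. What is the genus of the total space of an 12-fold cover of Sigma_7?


For an n-sheeted cover: chi(E) = n * chi(B).
chi(Sigma_7) = 2 - 2*7 = -12.
chi(E) = 12 * (-12) = -144.
genus(E) = (2 - chi(E))/2 = (2 - (-144))/2 = 146/2 = 73

73


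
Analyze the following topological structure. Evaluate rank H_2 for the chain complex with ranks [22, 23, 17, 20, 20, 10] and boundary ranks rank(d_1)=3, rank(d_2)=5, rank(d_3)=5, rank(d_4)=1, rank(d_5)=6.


rank H_k = rank(ker d_k) - rank(im d_{k+1}).
rank(ker d_2) = rank(C_2) - rank(d_2) = 17 - 5 = 12.
rank(im d_{2+1}) = 5.
rank H_2 = 12 - 5 = 7

7


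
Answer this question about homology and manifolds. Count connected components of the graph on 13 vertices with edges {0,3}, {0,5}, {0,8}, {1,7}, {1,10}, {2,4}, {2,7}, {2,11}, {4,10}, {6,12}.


Run DFS/union-find over 13 vertices.
V = 13, E = 10.
Number of components = 4

4


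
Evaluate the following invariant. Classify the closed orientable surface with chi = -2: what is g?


chi = 2 - 2g for closed orientable surfaces.
-2 = 2 - 2g
2g = 2 - (-2) = 4
g = 2

2


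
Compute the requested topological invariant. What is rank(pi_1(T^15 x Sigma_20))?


pi_1(A x B) = pi_1(A) x pi_1(B); rank of abelianization = b_1.
b_1(T^15) = 15, b_1(Sigma_20) = 2*20 = 40.
b_1(product) = 15 + 40 = 55

55


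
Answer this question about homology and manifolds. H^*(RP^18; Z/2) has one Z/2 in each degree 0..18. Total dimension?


H^k(RP^18; Z/2) = Z/2 for each 0 <= k <= 18.
Total dimension = 18 + 1 = 19

19


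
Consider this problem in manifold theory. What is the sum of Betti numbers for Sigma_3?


For Sigma_3: b_0 = 1, b_1 = 2g = 6, b_2 = 1.
Total = 1 + 6 + 1 = 8

8


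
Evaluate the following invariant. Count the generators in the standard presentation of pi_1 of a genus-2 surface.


Standard presentation: pi_1(Sigma_g) = <a_1,b_1,...,a_g,b_g | [a_1,b_1]...[a_g,b_g] = 1>.
Number of generators = 2g = 2*2 = 4

4


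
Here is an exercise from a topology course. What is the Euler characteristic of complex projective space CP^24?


CP^24 has one cell in each even dimension 0, 2, ..., 2*24 (24+1 cells total).
All cells are even-dimensional, so chi = number of cells.
chi = 24 + 1 = 25

25


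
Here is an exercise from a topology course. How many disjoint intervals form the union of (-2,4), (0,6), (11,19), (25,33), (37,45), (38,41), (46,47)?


Sort and merge overlapping open intervals.
Merged: (-2,6), (11,19), (25,33), (37,45), (46,47).
Number of components = 5

5


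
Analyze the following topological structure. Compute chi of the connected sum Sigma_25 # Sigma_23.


chi(Sigma_25) = 2 - 2*25 = -48
chi(Sigma_23) = 2 - 2*23 = -44
For surfaces: chi(A#B) = chi(A) + chi(B) - 2.
chi = -48 + -44 - 2 = -94

-94


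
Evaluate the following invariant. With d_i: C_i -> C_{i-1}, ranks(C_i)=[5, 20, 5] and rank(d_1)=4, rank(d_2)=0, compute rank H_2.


rank H_k = rank(ker d_k) - rank(im d_{k+1}).
rank(ker d_2) = rank(C_2) - rank(d_2) = 5 - 0 = 5.
rank(im d_{2+1}) = 0.
rank H_2 = 5 - 0 = 5

5


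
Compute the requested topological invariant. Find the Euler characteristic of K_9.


K_9: V = 9, E = C(9,2) = 36.
chi = V - E = 9 - 36 = -27

-27


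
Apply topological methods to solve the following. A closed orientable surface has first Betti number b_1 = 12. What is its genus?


For a closed orientable surface: b_1 = 2g.
12 = 2g
g = 12 / 2 = 6

6


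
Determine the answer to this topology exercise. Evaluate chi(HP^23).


HP^23 has one cell in each dimension 0, 4, ..., 4*23 (23+1 cells, all even-dim).
chi = 23 + 1 = 24

24


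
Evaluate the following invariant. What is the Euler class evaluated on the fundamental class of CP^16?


For any closed oriented manifold, <e(TM),[M]> = chi(M).
chi(CP^16) = 16+1 = 17

17


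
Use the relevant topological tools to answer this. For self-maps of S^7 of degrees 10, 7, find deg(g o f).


Degree is multiplicative under composition: deg(g o f) = deg(g) * deg(f).
= 7 * 10 = 70

70


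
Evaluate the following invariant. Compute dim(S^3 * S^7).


Join of spheres: S^m * S^n = S^{m+n+1}.
dim = 3 + 7 + 1 = 11

11


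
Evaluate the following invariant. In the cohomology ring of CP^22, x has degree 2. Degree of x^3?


|x| = 2 in H^*(CP^n).
|x^3| = 3 * |x| = 3 * 2 = 6

6


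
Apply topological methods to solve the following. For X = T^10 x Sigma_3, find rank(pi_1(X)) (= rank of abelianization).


pi_1(A x B) = pi_1(A) x pi_1(B); rank of abelianization = b_1.
b_1(T^10) = 10, b_1(Sigma_3) = 2*3 = 6.
b_1(product) = 10 + 6 = 16

16


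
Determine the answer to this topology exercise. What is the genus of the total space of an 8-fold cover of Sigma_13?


For an n-sheeted cover: chi(E) = n * chi(B).
chi(Sigma_13) = 2 - 2*13 = -24.
chi(E) = 8 * (-24) = -192.
genus(E) = (2 - chi(E))/2 = (2 - (-192))/2 = 194/2 = 97

97


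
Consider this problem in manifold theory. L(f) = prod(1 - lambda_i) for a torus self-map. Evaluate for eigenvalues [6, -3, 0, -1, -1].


For a torus self-map: L(f) = det(I - A) where A acts on H_1.
L(f) = (1-6) * (1--3) * (1-0) * (1--1) * (1--1) = -5 * 4 * 1 * 2 * 2 = -80

-80


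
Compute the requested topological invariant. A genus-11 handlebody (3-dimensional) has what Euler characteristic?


A genus-g handlebody deformation retracts to a wedge of g circles.
chi(vee_g S^1) = 1 - g.
chi(H_11) = 1 - 11 = -10

-10


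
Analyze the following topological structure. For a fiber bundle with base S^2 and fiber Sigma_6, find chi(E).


chi(S^2) = 2 (n even), chi(Sigma_6) = 2 - 2*6 = -10.
chi(E) = 2 * (-10) = -20

-20


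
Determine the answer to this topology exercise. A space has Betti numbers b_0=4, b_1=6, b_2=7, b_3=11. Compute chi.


chi = sum_k (-1)^k b_k.
= (4) + (-6) + (7) + (-11)
= -6

-6


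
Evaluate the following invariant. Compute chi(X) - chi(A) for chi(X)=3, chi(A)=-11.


Relative Euler characteristic: chi(X, A) = chi(X) - chi(A).
= 3 - (-11) = 14

14


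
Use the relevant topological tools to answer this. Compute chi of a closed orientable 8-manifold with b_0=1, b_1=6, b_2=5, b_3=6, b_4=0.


By Poincare duality b_k = b_{8-k}, so full Betti numbers: b_0=1, b_1=6, b_2=5, b_3=6, b_4=0, b_5=6, b_6=5, b_7=6, b_8=1.
chi = sum (-1)^k b_k = -12

-12


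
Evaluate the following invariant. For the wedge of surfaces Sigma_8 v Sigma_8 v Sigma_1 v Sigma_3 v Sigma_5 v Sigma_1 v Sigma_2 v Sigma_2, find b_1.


For a wedge X v Y: reduced H_k(X v Y) = H_k(X) + H_k(Y).
Each Sigma_g contributes b_1 = 2g.
b_1 = 16 + 16 + 2 + 6 + 10 + 2 + 4 + 4 = 60

60


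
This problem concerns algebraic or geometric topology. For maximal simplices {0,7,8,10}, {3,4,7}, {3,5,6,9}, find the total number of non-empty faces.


Each maximal simplex on m vertices has 2^m - 1 nonempty faces.
Take the union (dedupe shared faces).
Total distinct faces = 35

35


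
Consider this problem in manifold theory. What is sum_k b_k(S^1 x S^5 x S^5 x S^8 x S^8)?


Total Betti number is multiplicative under products.
Each S^d (d>=1) has total Betti number 2.
There are 5 sphere factors.
Total = 2^5 = 32

32


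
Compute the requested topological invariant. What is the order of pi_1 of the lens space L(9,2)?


pi_1(L(p,q)) = Z/pZ for any q coprime to p.
|pi_1(L(9,2))| = 9

9


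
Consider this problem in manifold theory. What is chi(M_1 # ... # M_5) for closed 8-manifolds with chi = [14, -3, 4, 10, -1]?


For n-manifolds: chi(A#B) = chi(A) + chi(B) - chi(S^8).
chi(S^8) = 1 + (-1)^8 = 2.
chi(#) = (sum chi_i) - (5-1)*chi(S^8) = 24 - 4*2 = 16

16
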